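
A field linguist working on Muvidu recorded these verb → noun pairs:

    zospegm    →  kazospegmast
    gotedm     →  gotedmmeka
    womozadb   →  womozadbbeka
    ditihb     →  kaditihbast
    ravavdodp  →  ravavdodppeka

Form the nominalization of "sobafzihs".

kasobafzihsast

womozadb and ditihb both end in -b yet inflect differently (womozadbbeka, kaditihbast), so the final letter is not what conditions the rule; the second-to-last letter is.
"sobafzihs" has second-to-last letter 'h'. The one such stem in the data (ditihb → kaditihbast) adds ka- … -ast around the stem, so the same rule applies.
The other pattern: stems whose second-to-last letter is 'd' double the final consonant and add -eka.
So sobafzihs → kasobafzihsast.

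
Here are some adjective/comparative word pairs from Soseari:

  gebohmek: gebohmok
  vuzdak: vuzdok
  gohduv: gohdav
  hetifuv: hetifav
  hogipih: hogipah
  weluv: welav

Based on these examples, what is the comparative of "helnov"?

helnav

gebohmek and gohduv both begin with g- yet inflect differently (gebohmok, gohdav), so the first letter is not what conditions the rule; the final letter is.
"helnov" ends in -v. The stems ending in -v (gohduv → gohdav, hetifuv → hetifav, weluv → welav) change the last vowel to 'a'.
The other pattern: stems ending in -k change the last vowel to 'o'.
So helnov → helnav.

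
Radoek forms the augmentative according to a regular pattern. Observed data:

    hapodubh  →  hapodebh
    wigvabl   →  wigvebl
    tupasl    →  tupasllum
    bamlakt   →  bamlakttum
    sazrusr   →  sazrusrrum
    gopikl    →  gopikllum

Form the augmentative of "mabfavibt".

mabfavebt

"mabfavibt" has second-to-last letter 'b'. The stems whose second-to-last letter is 'b' (hapodubh → hapodebh, wigvabl → wigvebl) change the last vowel to 'e'.
So mabfavibt → mabfavebt.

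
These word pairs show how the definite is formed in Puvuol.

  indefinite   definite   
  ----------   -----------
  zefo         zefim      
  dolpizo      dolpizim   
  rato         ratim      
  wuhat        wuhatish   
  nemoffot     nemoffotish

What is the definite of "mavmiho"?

"mavmiho" ends in -o. The stems ending in -o (zefo → zefim, dolpizo → dolpizim, rato → ratim) drop the final letter and add -im.
The other pattern: stems ending in -t add -ish.
So mavmiho → mavmihim.

mavmihim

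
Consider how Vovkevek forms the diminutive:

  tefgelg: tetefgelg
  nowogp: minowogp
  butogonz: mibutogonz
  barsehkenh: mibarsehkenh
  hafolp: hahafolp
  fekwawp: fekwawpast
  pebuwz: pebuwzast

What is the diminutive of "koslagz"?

hafolp and fekwawp both end in -p yet inflect differently (hahafolp, fekwawpast), so the final letter is not what conditions the rule; the second-to-last letter is.
"koslagz" has second-to-last letter 'g'. The one such stem in the data (nowogp → minowogp) adds the prefix mi-, so the same rule applies.
So koslagz → mikoslagz.

mikoslagz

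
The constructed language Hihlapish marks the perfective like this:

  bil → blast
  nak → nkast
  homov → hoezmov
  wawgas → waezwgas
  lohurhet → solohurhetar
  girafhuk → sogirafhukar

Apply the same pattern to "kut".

"kut" has 1 vowel. The stems with 1 vowel (bil → blast, nak → nkast) delete the last vowel and add -ast.
The other patterns: stems with 2 vowels insert -ez- after the first vowel; stems with 3 vowels add so- … -ar around the stem.
So kut → ktast.

ktast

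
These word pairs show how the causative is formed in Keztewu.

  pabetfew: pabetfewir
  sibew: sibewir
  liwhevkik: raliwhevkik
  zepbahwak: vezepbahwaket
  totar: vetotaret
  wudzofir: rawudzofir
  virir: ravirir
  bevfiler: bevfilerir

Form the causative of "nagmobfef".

nagmobfefir

virir and bevfiler both end in -r yet inflect differently (ravirir, bevfilerir), so the final letter is not what conditions the rule; the last vowel is.
"nagmobfef" has last vowel 'e'. The stems whose last vowel is 'e' (bevfiler → bevfilerir, pabetfew → pabetfewir, sibew → sibewir) add -ir.
So nagmobfef → nagmobfefir.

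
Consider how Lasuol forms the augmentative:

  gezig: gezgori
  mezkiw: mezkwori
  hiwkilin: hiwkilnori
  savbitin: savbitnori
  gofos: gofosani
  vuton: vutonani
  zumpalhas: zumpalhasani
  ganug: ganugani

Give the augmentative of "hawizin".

hawiznori

hiwkilin and vuton both end in -n yet inflect differently (hiwkilnori, vutonani), so the final letter is not what conditions the rule; the last vowel is.
"hawizin" has last vowel 'i'. The stems whose last vowel is 'i' (gezig → gezgori, mezkiw → mezkwori, hiwkilin → hiwkilnori) delete the last vowel and add -ori.
So hawizin → hawiznori.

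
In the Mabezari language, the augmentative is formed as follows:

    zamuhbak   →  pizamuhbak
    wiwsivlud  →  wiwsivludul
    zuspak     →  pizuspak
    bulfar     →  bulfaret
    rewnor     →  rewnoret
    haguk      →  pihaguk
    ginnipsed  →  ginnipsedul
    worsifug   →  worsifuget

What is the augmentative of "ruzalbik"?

"ruzalbik" ends in -k. The stems ending in -k (haguk → pihaguk, zamuhbak → pizamuhbak, zuspak → pizuspak) add the prefix pi-.
The other patterns: stems ending in -g or -r add -et; stems ending in -d add -ul.
So ruzalbik → piruzalbik.

piruzalbik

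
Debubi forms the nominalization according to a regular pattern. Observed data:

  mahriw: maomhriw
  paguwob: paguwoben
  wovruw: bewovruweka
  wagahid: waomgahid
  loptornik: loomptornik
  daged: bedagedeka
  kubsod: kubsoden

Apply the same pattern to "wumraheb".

bewumrahebeka

wagahid and kubsod both end in -d yet inflect differently (waomgahid, kubsoden), so the final letter is not what conditions the rule; the last vowel is.
"wumraheb" has last vowel 'e'. The one such stem in the data (daged → bedagedeka) adds be- … -eka around the stem, so the same rule applies.
So wumraheb → bewumrahebeka.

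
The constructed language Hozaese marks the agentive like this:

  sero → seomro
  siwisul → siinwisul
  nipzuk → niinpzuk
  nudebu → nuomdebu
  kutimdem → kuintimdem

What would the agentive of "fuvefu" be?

fuomvefu

"fuvefu" ends in a vowel. The stems ending in a vowel (sero → seomro, nudebu → nuomdebu) insert -om- after the first vowel.
The other pattern: stems ending in a consonant insert -in- after the first vowel.
So fuvefu → fuomvefu.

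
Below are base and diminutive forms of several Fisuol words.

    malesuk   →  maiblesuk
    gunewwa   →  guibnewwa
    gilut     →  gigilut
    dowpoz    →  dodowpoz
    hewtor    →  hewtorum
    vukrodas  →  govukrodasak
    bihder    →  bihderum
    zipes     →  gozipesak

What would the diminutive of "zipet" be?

zizipet

"zipet" ends in -t. The one such stem in the data (gilut → gigilut) repeats the first consonant+vowel as a prefix (as does dowpoz), so the same rule applies.
The other patterns: stems ending in -a or -k insert -ib- after the first vowel; stems ending in -s add go- … -ak around the stem; stems ending in -r add -um.
So zipet → zizipet.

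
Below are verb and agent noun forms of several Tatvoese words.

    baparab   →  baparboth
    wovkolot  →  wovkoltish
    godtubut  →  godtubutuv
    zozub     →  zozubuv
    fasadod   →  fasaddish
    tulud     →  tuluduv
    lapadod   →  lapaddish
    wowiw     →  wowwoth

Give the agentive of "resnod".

resndish

godtubut and wovkolot both end in -t yet inflect differently (godtubutuv, wovkoltish), so the final letter is not what conditions the rule; the last vowel is.
"resnod" has last vowel 'o'. The stems whose last vowel is 'o' (wovkolot → wovkoltish, fasadod → fasaddish, lapadod → lapaddish) delete the last vowel and add -ish.
The other patterns: stems whose last vowel is 'u' add -uv; stems whose last vowel is 'a' or 'i' delete the last vowel and add -oth.
So resnod → resndish.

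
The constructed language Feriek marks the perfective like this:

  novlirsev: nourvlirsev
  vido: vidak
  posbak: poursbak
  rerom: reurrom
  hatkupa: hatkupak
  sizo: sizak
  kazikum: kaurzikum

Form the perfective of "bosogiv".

boursogiv

rerom and vido both have last vowel 'o' yet inflect differently (reurrom, vidak), so the last vowel is not what conditions the rule; whether the stem ends in a vowel or a consonant is.
"bosogiv" ends in a consonant. The stems ending in a consonant (novlirsev → nourvlirsev, kazikum → kaurzikum, posbak → poursbak) insert -ur- after the first vowel.
The other pattern: stems ending in a vowel drop the final letter and add -ak.
So bosogiv → boursogiv.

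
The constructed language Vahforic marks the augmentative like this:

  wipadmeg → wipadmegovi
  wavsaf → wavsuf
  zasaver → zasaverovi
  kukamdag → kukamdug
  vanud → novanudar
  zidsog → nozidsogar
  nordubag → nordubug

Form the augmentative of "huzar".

"huzar" has last vowel 'a'. The stems whose last vowel is 'a' (nordubag → nordubug, wavsaf → wavsuf, kukamdag → kukamdug) change the last vowel to 'u'.
So huzar → huzur.

huzur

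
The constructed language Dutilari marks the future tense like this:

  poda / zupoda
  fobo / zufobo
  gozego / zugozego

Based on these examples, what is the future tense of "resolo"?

Every pair shown (poda → zupoda, fobo → zufobo, gozego → zugozego) follows the same rule: add the prefix zu-.
So resolo → zuresolo.

zuresolo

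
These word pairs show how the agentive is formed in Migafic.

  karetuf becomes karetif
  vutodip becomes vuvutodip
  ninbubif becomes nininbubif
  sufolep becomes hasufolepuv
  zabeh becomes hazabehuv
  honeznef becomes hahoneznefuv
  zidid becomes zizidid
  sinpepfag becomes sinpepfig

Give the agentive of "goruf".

honeznef and ninbubif both end in -f yet inflect differently (hahoneznefuv, nininbubif), so the final letter is not what conditions the rule; the last vowel is.
"goruf" has last vowel 'u'. The one such stem in the data (karetuf → karetif) changes the last vowel to 'i' (as does sinpepfag), so the same rule applies.
The other patterns: stems whose last vowel is 'e' add ha- … -uv around the stem; stems whose last vowel is 'i' repeat the first consonant+vowel as a prefix.
So goruf → gorif.

gorif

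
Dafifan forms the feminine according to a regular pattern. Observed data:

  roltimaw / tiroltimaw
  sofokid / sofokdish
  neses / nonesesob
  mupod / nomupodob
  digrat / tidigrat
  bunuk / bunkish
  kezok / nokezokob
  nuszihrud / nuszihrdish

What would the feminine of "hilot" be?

nohilotob

kezok and bunuk both end in -k yet inflect differently (nokezokob, bunkish), so the final letter is not what conditions the rule; the last vowel is.
"hilot" has last vowel 'o'. The stems whose last vowel is 'o' (mupod → nomupodob, kezok → nokezokob) add no- … -ob around the stem.
So hilot → nohilotob.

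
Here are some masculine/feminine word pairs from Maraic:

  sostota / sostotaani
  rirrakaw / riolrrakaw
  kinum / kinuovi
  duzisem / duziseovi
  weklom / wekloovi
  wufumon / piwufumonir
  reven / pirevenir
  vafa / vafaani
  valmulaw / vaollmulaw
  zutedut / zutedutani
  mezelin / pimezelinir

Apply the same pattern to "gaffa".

duzisem and reven both have last vowel 'e' yet inflect differently (duziseovi, pirevenir), so the last vowel is not what conditions the rule; the final letter is.
"gaffa" ends in -a. The stems ending in -a (sostota → sostotaani, vafa → vafaani) add -ani.
So gaffa → gaffaani.

gaffaani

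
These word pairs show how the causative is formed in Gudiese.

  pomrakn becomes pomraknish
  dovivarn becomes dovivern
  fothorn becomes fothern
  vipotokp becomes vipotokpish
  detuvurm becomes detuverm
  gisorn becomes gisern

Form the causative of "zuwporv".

zuwperv

pomrakn and fothorn both end in -n yet inflect differently (pomraknish, fothern), so the final letter is not what conditions the rule; the second-to-last letter is.
"zuwporv" has second-to-last letter 'r'. The stems whose second-to-last letter is 'r' (detuvurm → detuverm, fothorn → fothern, dovivarn → dovivern) change the last vowel to 'e'.
The other pattern: stems whose second-to-last letter is 'k' add -ish.
So zuwporv → zuwperv.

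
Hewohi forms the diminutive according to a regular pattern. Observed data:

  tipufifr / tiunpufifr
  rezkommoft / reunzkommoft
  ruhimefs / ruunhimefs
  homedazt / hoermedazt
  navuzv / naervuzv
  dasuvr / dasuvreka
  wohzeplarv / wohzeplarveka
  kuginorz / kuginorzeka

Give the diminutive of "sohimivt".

rezkommoft and homedazt both end in -t yet inflect differently (reunzkommoft, hoermedazt), so the final letter is not what conditions the rule; the second-to-last letter is.
"sohimivt" has second-to-last letter 'v'. The one such stem in the data (dasuvr → dasuvreka) adds -eka, so the same rule applies.
The other patterns: stems whose second-to-last letter is 'f' insert -un- after the first vowel; stems whose second-to-last letter is 'z' insert -er- after the first vowel.
So sohimivt → sohimivteka.

sohimivteka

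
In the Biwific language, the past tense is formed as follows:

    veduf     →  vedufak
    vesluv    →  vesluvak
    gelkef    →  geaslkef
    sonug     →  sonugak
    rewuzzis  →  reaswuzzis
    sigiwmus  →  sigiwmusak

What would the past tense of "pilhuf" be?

veduf and gelkef both end in -f yet inflect differently (vedufak, geaslkef), so the final letter is not what conditions the rule; the last vowel is.
"pilhuf" has last vowel 'u'. The stems whose last vowel is 'u' (vesluv → vesluvak, sonug → sonugak, veduf → vedufak) add -ak.
The other pattern: stems whose last vowel is 'e' or 'i' insert -as- after the first vowel.
So pilhuf → pilhufak.

pilhufak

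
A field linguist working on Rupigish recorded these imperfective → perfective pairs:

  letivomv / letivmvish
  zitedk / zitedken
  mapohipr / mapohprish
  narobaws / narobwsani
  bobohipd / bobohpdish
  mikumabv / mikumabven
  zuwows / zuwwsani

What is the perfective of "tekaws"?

tekwsani

letivomv and mikumabv both end in -v yet inflect differently (letivmvish, mikumabven), so the final letter is not what conditions the rule; the second-to-last letter is.
"tekaws" has second-to-last letter 'w'. The stems whose second-to-last letter is 'w' (narobaws → narobwsani, zuwows → zuwwsani) delete the last vowel and add -ani.
The other patterns: stems whose second-to-last letter is 'm' or 'p' delete the last vowel and add -ish; stems whose second-to-last letter is 'b' or 'd' add -en.
So tekaws → tekwsani.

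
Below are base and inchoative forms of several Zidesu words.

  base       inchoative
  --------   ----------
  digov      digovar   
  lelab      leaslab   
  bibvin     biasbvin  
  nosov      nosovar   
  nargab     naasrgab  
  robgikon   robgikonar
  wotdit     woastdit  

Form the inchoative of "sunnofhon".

sunnofhonar

robgikon and bibvin both end in -n yet inflect differently (robgikonar, biasbvin), so the final letter is not what conditions the rule; the last vowel is.
"sunnofhon" has last vowel 'o'. The stems whose last vowel is 'o' (nosov → nosovar, digov → digovar, robgikon → robgikonar) add -ar.
So sunnofhon → sunnofhonar.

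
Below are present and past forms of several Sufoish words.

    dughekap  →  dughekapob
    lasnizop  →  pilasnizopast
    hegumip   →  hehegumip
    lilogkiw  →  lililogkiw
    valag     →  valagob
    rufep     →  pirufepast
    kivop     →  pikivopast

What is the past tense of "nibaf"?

"nibaf" has last vowel 'a'. The stems whose last vowel is 'a' (dughekap → dughekapob, valag → valagob) add -ob.
The other patterns: stems whose last vowel is 'i' repeat the first consonant+vowel as a prefix; stems whose last vowel is 'e' or 'o' add pi- … -ast around the stem.
So nibaf → nibafob.

nibafob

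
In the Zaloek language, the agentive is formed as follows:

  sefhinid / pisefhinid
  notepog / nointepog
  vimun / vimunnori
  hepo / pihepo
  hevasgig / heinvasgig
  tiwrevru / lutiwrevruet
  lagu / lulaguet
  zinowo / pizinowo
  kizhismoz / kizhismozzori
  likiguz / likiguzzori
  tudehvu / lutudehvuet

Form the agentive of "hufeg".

huinfeg

"hufeg" ends in -g. The stems ending in -g (notepog → nointepog, hevasgig → heinvasgig) insert -in- after the first vowel.
The other patterns: stems ending in -d or -o add the prefix pi-; stems ending in -u add lu- … -et around the stem; stems ending in -n or -z double the final consonant and add -ori.
So hufeg → huinfeg.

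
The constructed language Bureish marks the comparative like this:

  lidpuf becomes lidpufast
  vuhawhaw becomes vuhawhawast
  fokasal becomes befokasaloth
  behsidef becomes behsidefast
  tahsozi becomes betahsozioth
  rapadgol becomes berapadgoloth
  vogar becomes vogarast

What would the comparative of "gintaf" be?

gintafast

"gintaf" ends in -f. The stems ending in -f (behsidef → behsidefast, lidpuf → lidpufast) add -ast.
The other pattern: stems ending in -i or -l add be- … -oth around the stem.
So gintaf → gintafast.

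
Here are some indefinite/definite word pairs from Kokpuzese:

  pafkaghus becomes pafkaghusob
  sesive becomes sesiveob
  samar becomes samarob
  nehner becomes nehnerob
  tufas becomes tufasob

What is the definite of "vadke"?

Every pair shown (pafkaghus → pafkaghusob, sesive → sesiveob, samar → samarob, …) follows the same rule: add -ob.
So vadke → vadkeob.

vadkeob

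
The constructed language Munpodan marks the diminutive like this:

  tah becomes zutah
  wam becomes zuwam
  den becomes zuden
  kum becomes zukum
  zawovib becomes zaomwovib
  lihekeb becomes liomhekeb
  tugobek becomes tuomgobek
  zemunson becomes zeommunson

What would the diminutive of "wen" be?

"wen" has 1 vowel. The stems with 1 vowel (tah → zutah, wam → zuwam, den → zuden) add the prefix zu-.
The other pattern: stems with 3 vowels insert -om- after the first vowel.
So wen → zuwen.

zuwen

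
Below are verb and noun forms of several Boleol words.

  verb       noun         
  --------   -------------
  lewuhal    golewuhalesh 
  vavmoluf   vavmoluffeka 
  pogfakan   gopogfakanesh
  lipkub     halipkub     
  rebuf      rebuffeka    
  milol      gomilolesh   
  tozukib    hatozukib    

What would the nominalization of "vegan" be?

lipkub and rebuf both have last vowel 'u' yet inflect differently (halipkub, rebuffeka), so the last vowel is not what conditions the rule; the final letter is.
"vegan" ends in -n. The one such stem in the data (pogfakan → gopogfakanesh) adds go- … -esh around the stem, so the same rule applies.
The other patterns: stems ending in -b add the prefix ha-; stems ending in -f double the final consonant and add -eka.
So vegan → goveganesh.

goveganesh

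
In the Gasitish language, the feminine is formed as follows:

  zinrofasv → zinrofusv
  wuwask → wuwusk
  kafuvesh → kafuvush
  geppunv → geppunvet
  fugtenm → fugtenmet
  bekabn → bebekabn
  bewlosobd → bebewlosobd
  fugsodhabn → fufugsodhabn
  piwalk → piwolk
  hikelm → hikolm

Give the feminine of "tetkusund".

zinrofasv and geppunv both end in -v yet inflect differently (zinrofusv, geppunvet), so the final letter is not what conditions the rule; the second-to-last letter is.
"tetkusund" has second-to-last letter 'n'. The stems whose second-to-last letter is 'n' (geppunv → geppunvet, fugtenm → fugtenmet) add -et.
So tetkusund → tetkusundet.

tetkusundet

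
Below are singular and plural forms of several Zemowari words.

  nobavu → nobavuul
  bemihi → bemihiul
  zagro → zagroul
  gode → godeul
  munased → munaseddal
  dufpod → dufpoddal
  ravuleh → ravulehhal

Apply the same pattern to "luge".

gode and munased both have last vowel 'e' yet inflect differently (godeul, munaseddal), so the last vowel is not what conditions the rule; whether the stem ends in a vowel or a consonant is.
"luge" ends in a vowel. The stems ending in a vowel (nobavu → nobavuul, bemihi → bemihiul, zagro → zagroul) add -ul.
The other pattern: stems ending in a consonant double the final consonant and add -al.
So luge → lugeul.

lugeul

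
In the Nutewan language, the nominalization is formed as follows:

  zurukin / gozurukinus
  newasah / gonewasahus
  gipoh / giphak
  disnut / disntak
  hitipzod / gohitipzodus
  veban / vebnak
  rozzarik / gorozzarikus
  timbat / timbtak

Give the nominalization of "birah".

birhak

"birah" has 2 vowels. The stems with 2 vowels (gipoh → giphak, veban → vebnak, disnut → disntak) delete the last vowel and add -ak.
The other pattern: stems with 3 vowels add go- … -us around the stem.
So birah → birhak.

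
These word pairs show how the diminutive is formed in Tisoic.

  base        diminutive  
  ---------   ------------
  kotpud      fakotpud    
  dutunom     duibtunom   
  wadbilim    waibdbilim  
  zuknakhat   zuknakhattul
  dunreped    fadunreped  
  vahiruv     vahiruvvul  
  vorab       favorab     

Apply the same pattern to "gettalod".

vorab and zuknakhat both have last vowel 'a' yet inflect differently (favorab, zuknakhattul), so the last vowel is not what conditions the rule; the final letter is.
"gettalod" ends in -d. The stems ending in -d (dunreped → fadunreped, kotpud → fakotpud) add the prefix fa-.
The other patterns: stems ending in -m insert -ib- after the first vowel; stems ending in -t or -v double the final consonant and add -ul.
So gettalod → fagettalod.

fagettalod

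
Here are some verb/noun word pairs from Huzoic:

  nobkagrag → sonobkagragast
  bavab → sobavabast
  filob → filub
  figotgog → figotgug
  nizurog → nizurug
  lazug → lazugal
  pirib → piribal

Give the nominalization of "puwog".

"puwog" has last vowel 'o'. The stems whose last vowel is 'o' (filob → filub, figotgog → figotgug, nizurog → nizurug) change the last vowel to 'u'.
The other patterns: stems whose last vowel is 'a' add so- … -ast around the stem; stems whose last vowel is 'i' or 'u' add -al.
So puwog → puwug.

puwug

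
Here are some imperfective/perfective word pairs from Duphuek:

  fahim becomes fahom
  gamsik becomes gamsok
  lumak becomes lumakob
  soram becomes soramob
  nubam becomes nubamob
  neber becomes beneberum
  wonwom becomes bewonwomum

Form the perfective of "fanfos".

"fanfos" has last vowel 'o'. The one such stem in the data (wonwom → bewonwomum) adds be- … -um around the stem, so the same rule applies.
The other patterns: stems whose last vowel is 'i' change the last vowel to 'o'; stems whose last vowel is 'a' add -ob.
So fanfos → befanfosum.

befanfosum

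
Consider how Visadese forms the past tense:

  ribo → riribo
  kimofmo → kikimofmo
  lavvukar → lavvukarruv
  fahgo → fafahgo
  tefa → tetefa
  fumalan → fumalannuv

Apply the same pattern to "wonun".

"wonun" ends in a consonant. The stems ending in a consonant (lavvukar → lavvukarruv, fumalan → fumalannuv) double the final consonant and add -uv.
The other pattern: stems ending in a vowel repeat the first consonant+vowel as a prefix.
So wonun → wonunnuv.

wonunnuv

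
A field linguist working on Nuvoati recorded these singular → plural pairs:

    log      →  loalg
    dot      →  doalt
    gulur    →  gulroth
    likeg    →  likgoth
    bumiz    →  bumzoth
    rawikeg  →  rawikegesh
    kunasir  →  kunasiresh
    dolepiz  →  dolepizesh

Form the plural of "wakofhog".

"wakofhog" has 3 vowels. The stems with 3 vowels (rawikeg → rawikegesh, kunasir → kunasiresh, dolepiz → dolepizesh) add -esh.
The other patterns: stems with 1 vowel insert -al- after the first vowel; stems with 2 vowels delete the last vowel and add -oth.
So wakofhog → wakofhogesh.

wakofhogesh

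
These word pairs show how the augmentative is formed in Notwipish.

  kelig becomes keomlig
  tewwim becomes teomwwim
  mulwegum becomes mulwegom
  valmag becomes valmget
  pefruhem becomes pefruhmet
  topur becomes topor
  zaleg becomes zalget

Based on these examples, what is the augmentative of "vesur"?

kelig and valmag both end in -g yet inflect differently (keomlig, valmget), so the final letter is not what conditions the rule; the last vowel is.
"vesur" has last vowel 'u'. The stems whose last vowel is 'u' (topur → topor, mulwegum → mulwegom) change the last vowel to 'o'.
The other patterns: stems whose last vowel is 'i' insert -om- after the first vowel; stems whose last vowel is 'a' or 'e' delete the last vowel and add -et.
So vesur → vesor.

vesor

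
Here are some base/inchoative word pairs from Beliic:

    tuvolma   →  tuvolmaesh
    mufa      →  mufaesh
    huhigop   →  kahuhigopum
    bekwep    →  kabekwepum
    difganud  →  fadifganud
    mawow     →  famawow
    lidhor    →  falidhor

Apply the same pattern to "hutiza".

huhigop and mawow both have last vowel 'o' yet inflect differently (kahuhigopum, famawow), so the last vowel is not what conditions the rule; the final letter is.
"hutiza" ends in -a. The stems ending in -a (tuvolma → tuvolmaesh, mufa → mufaesh) add -esh.
The other patterns: stems ending in -p add ka- … -um around the stem; stems ending in -d, -r or -w add the prefix fa-.
So hutiza → hutizaesh.

hutizaesh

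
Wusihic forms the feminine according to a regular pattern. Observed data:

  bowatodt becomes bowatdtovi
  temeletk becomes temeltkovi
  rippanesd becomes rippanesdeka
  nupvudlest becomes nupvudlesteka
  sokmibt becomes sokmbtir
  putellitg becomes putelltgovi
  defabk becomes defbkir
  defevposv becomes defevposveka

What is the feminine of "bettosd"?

sokmibt and nupvudlest both end in -t yet inflect differently (sokmbtir, nupvudlesteka), so the final letter is not what conditions the rule; the second-to-last letter is.
"bettosd" has second-to-last letter 's'. The stems whose second-to-last letter is 's' (nupvudlest → nupvudlesteka, defevposv → defevposveka, rippanesd → rippanesdeka) add -eka.
The other patterns: stems whose second-to-last letter is 'b' delete the last vowel and add -ir; stems whose second-to-last letter is 'd' or 't' delete the last vowel and add -ovi.
So bettosd → bettosdeka.

bettosdeka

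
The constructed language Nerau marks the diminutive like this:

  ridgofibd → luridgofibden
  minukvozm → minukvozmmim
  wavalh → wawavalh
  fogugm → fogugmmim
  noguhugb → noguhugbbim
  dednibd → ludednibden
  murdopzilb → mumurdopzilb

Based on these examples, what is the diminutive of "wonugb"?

wonugbbim

"wonugb" has second-to-last letter 'g'. The stems whose second-to-last letter is 'g' (fogugm → fogugmmim, noguhugb → noguhugbbim) double the final consonant and add -im.
The other patterns: stems whose second-to-last letter is 'b' add lu- … -en around the stem; stems whose second-to-last letter is 'l' repeat the first consonant+vowel as a prefix.
So wonugb → wonugbbim.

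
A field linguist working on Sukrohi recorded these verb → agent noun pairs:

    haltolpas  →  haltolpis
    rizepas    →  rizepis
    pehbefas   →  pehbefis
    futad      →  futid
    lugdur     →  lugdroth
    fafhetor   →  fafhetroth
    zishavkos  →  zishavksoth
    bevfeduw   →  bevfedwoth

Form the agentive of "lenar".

lenir

haltolpas and zishavkos both end in -s yet inflect differently (haltolpis, zishavksoth), so the final letter is not what conditions the rule; the last vowel is.
"lenar" has last vowel 'a'. The stems whose last vowel is 'a' (haltolpas → haltolpis, rizepas → rizepis, pehbefas → pehbefis) change the last vowel to 'i'.
The other pattern: stems whose last vowel is 'o' or 'u' delete the last vowel and add -oth.
So lenar → lenir.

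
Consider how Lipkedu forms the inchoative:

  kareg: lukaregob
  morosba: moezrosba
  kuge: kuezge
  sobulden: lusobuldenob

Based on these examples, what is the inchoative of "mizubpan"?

lumizubpanob

"mizubpan" ends in a consonant. The stems ending in a consonant (sobulden → lusobuldenob, kareg → lukaregob) add lu- … -ob around the stem.
So mizubpan → lumizubpanob.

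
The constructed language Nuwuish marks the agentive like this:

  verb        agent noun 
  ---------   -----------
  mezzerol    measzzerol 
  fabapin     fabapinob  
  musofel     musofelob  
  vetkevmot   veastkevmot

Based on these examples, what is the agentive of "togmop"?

toasgmop

mezzerol and musofel both end in -l yet inflect differently (measzzerol, musofelob), so the final letter is not what conditions the rule; the last vowel is.
"togmop" has last vowel 'o'. The stems whose last vowel is 'o' (vetkevmot → veastkevmot, mezzerol → measzzerol) insert -as- after the first vowel.
So togmop → toasgmop.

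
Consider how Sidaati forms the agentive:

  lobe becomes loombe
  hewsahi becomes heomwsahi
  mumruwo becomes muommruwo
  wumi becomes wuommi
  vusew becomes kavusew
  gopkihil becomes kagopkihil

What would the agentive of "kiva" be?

vusew and lobe both have last vowel 'e' yet inflect differently (kavusew, loombe), so the last vowel is not what conditions the rule; whether the stem ends in a vowel or a consonant is.
"kiva" ends in a vowel. The stems ending in a vowel (lobe → loombe, mumruwo → muommruwo, wumi → wuommi) insert -om- after the first vowel.
The other pattern: stems ending in a consonant add the prefix ka-.
So kiva → kiomva.

kiomva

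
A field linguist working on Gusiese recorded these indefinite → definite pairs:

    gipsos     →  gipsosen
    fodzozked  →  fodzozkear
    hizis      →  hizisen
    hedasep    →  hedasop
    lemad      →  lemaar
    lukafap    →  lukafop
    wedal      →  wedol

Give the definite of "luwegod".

lemad and lukafap both have last vowel 'a' yet inflect differently (lemaar, lukafop), so the last vowel is not what conditions the rule; the final letter is.
"luwegod" ends in -d. The stems ending in -d (lemad → lemaar, fodzozked → fodzozkear) drop the final letter and add -ar.
So luwegod → luwegoar.

luwegoar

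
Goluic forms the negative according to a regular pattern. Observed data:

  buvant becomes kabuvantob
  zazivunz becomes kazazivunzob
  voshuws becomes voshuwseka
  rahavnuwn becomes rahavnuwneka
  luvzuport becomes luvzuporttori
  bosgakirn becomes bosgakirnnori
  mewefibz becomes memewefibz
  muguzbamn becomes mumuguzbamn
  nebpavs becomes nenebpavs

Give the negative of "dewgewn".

dewgewneka

buvant and luvzuport both end in -t yet inflect differently (kabuvantob, luvzuporttori), so the final letter is not what conditions the rule; the second-to-last letter is.
"dewgewn" has second-to-last letter 'w'. The stems whose second-to-last letter is 'w' (voshuws → voshuwseka, rahavnuwn → rahavnuwneka) add -eka.
So dewgewn → dewgewneka.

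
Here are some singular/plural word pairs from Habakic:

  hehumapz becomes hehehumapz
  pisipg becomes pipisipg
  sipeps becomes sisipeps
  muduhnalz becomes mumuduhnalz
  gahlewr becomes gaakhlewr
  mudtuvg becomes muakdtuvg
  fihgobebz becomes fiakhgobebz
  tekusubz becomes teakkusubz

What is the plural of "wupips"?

pisipg and mudtuvg both end in -g yet inflect differently (pipisipg, muakdtuvg), so the final letter is not what conditions the rule; the second-to-last letter is.
"wupips" has second-to-last letter 'p'. The stems whose second-to-last letter is 'p' (hehumapz → hehehumapz, pisipg → pipisipg, sipeps → sisipeps) repeat the first consonant+vowel as a prefix.
The other pattern: stems whose second-to-last letter is 'b', 'v' or 'w' insert -ak- after the first vowel.
So wupips → wuwupips.

wuwupips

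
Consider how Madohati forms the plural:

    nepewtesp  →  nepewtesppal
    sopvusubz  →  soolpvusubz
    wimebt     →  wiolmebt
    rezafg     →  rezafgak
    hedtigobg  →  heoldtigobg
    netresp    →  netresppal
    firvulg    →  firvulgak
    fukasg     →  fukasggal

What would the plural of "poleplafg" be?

poleplafgak

hedtigobg and fukasg both end in -g yet inflect differently (heoldtigobg, fukasggal), so the final letter is not what conditions the rule; the second-to-last letter is.
"poleplafg" has second-to-last letter 'f'. The one such stem in the data (rezafg → rezafgak) adds -ak, so the same rule applies.
The other patterns: stems whose second-to-last letter is 'b' insert -ol- after the first vowel; stems whose second-to-last letter is 's' double the final consonant and add -al.
So poleplafg → poleplafgak.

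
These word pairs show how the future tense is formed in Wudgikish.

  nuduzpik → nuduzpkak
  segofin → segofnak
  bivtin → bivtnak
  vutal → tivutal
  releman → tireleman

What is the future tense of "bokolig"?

bokolgak

bivtin and releman both end in -n yet inflect differently (bivtnak, tireleman), so the final letter is not what conditions the rule; the last vowel is.
"bokolig" has last vowel 'i'. The stems whose last vowel is 'i' (nuduzpik → nuduzpkak, bivtin → bivtnak, segofin → segofnak) delete the last vowel and add -ak.
The other pattern: stems whose last vowel is 'a' add the prefix ti-.
So bokolig → bokolgak.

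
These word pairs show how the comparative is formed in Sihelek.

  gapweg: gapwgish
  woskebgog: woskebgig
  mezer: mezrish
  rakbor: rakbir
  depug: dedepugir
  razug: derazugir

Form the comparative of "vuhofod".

vuhofid

gapweg and depug both end in -g yet inflect differently (gapwgish, dedepugir), so the final letter is not what conditions the rule; the last vowel is.
"vuhofod" has last vowel 'o'. The stems whose last vowel is 'o' (rakbor → rakbir, woskebgog → woskebgig) change the last vowel to 'i'.
So vuhofod → vuhofid.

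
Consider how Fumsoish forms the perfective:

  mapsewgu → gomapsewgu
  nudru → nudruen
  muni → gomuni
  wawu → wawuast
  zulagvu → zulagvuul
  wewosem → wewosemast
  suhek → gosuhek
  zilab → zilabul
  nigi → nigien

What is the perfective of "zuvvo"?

zuvvoul

nudru and zulagvu both end in -u yet inflect differently (nudruen, zulagvuul), so the final letter is not what conditions the rule; the first letter is.
"zuvvo" begins with z-. The stems beginning with z- (zulagvu → zulagvuul, zilab → zilabul) add -ul.
The other patterns: stems beginning with n- add -en; stems beginning with w- add -ast; stems beginning with m- or s- add the prefix go-.
So zuvvo → zuvvoul.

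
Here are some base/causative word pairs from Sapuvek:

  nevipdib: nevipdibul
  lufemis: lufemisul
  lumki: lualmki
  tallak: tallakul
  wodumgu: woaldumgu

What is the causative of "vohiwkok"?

"vohiwkok" ends in a consonant. The stems ending in a consonant (tallak → tallakul, nevipdib → nevipdibul, lufemis → lufemisul) add -ul.
So vohiwkok → vohiwkokul.

vohiwkokul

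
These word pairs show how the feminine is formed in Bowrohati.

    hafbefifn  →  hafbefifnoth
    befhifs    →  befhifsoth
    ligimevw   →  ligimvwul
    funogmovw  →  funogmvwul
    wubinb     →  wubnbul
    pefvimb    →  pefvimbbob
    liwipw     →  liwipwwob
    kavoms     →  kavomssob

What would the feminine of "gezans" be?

wubinb and pefvimb both end in -b yet inflect differently (wubnbul, pefvimbbob), so the final letter is not what conditions the rule; the second-to-last letter is.
"gezans" has second-to-last letter 'n'. The one such stem in the data (wubinb → wubnbul) deletes the last vowel and adds -ul (as do ligimevw, funogmovw), so the same rule applies.
So gezans → geznsul.

geznsul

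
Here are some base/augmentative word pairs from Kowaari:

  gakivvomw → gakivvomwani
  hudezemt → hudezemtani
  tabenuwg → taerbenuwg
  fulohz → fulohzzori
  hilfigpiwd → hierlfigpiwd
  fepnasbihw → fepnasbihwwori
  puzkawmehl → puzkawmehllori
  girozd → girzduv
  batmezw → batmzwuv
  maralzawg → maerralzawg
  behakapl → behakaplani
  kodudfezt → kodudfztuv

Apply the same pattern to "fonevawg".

foernevawg

fepnasbihw and batmezw both end in -w yet inflect differently (fepnasbihwwori, batmzwuv), so the final letter is not what conditions the rule; the second-to-last letter is.
"fonevawg" has second-to-last letter 'w'. The stems whose second-to-last letter is 'w' (tabenuwg → taerbenuwg, hilfigpiwd → hierlfigpiwd, maralzawg → maerralzawg) insert -er- after the first vowel.
So fonevawg → foernevawg.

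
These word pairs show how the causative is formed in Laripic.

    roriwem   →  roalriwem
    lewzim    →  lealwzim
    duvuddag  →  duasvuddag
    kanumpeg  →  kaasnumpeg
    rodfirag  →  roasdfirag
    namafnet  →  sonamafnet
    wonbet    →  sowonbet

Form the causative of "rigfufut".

sorigfufut

roriwem and kanumpeg both have last vowel 'e' yet inflect differently (roalriwem, kaasnumpeg), so the last vowel is not what conditions the rule; the final letter is.
"rigfufut" ends in -t. The stems ending in -t (namafnet → sonamafnet, wonbet → sowonbet) add the prefix so-.
So rigfufut → sorigfufut.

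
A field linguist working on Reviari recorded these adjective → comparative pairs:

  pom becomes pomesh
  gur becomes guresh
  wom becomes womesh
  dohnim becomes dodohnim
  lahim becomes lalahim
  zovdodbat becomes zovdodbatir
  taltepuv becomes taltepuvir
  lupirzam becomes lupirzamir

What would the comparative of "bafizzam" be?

bafizzamir

pom and dohnim both end in -m yet inflect differently (pomesh, dodohnim), so the final letter is not what conditions the rule; the number of vowels is.
"bafizzam" has 3 vowels. The stems with 3 vowels (zovdodbat → zovdodbatir, taltepuv → taltepuvir, lupirzam → lupirzamir) add -ir.
So bafizzam → bafizzamir.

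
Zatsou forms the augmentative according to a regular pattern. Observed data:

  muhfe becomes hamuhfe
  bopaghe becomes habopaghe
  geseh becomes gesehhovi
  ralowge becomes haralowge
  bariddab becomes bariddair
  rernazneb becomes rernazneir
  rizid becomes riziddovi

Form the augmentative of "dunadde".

hadunadde

"dunadde" ends in -e. The stems ending in -e (muhfe → hamuhfe, bopaghe → habopaghe, ralowge → haralowge) add the prefix ha-.
So dunadde → hadunadde.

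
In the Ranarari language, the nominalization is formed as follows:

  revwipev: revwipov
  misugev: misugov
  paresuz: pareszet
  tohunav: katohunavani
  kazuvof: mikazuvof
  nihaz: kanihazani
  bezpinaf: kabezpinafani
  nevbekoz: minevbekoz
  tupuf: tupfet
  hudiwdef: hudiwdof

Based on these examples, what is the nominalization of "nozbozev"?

nozbozov

tupuf and hudiwdef both end in -f yet inflect differently (tupfet, hudiwdof), so the final letter is not what conditions the rule; the last vowel is.
"nozbozev" has last vowel 'e'. The stems whose last vowel is 'e' (revwipev → revwipov, hudiwdef → hudiwdof, misugev → misugov) change the last vowel to 'o'.
The other patterns: stems whose last vowel is 'u' delete the last vowel and add -et; stems whose last vowel is 'a' add ka- … -ani around the stem; stems whose last vowel is 'o' add the prefix mi-.
So nozbozev → nozbozov.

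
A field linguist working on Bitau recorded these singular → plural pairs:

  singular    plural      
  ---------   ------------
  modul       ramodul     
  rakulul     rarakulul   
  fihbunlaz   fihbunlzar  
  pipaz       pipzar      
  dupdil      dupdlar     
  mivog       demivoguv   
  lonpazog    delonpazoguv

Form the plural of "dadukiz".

dadukzar

modul and dupdil both end in -l yet inflect differently (ramodul, dupdlar), so the final letter is not what conditions the rule; the last vowel is.
"dadukiz" has last vowel 'i'. The one such stem in the data (dupdil → dupdlar) deletes the last vowel and adds -ar (as do fihbunlaz, pipaz), so the same rule applies.
So dadukiz → dadukzar.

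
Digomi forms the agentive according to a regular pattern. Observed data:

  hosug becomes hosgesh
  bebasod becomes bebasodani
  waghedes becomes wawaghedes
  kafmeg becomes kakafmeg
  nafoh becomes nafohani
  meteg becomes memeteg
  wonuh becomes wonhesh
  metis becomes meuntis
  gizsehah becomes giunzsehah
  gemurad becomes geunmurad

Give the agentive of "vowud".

vowdesh

nafoh and wonuh both end in -h yet inflect differently (nafohani, wonhesh), so the final letter is not what conditions the rule; the last vowel is.
"vowud" has last vowel 'u'. The stems whose last vowel is 'u' (wonuh → wonhesh, hosug → hosgesh) delete the last vowel and add -esh.
The other patterns: stems whose last vowel is 'o' add -ani; stems whose last vowel is 'e' repeat the first consonant+vowel as a prefix; stems whose last vowel is 'a' or 'i' insert -un- after the first vowel.
So vowud → vowdesh.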